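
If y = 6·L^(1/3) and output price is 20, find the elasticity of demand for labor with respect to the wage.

ε = -1.5

MP_L = (1/3)·6·L^(-2/3), so P·MP_L = w gives 40·L^(-2/3) = w.
Solving, L(w) = (40/w)^(3/2). This is a constant-elasticity form: L ∝ w^(−3/2), so ε = −3/2.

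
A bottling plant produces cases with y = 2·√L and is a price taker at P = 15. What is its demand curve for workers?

L(w) = 225/w²

MP_L = (1/2)·2·L^(-1/2) = L^(-1/2).
Setting P·MP_L = w: 15·L^(-1/2) = w.
Solving for L: L^(-1/2) = w/15, so L = (15/w)^(2).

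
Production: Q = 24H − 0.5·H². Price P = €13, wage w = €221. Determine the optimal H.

H* = 7

The marginal product of H is MP_H = 24 − H.
A price-taking firm hires until the value of the marginal product equals the wage: P·MP_H = w, so 13·(24 − H) = 221.
Then 24 − H = 17, giving H = 7.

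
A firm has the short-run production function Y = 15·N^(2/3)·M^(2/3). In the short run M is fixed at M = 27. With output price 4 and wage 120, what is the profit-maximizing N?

With M = 27, MP_N = (2/3)·15·N^(-1/3)·27^(2/3) = 90·N^(-1/3).
Profit maximization for a price taker requires P·MP_N = w: 4·90·N^(-1/3) = 120.
So N^(-1/3) = 1/3, which gives N = 27.

N* = 27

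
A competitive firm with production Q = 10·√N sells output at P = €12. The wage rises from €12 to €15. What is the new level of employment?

From P·MP_N = w with MP_N = 5·N^(-1/2), the labor demand is N(w) = (60/w)^(2).
At w = 12: N = 25. At w = 15: N = 16.

N* = 16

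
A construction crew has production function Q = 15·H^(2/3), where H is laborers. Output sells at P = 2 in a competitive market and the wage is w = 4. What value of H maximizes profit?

MP_H = (2/3)·15·H^(-1/3) = 10·H^(-1/3).
Profit maximization for a price taker requires P·MP_H = w: 2·10·H^(-1/3) = 4.
So H^(-1/3) = 0.2, which gives H = 125.

H* = 125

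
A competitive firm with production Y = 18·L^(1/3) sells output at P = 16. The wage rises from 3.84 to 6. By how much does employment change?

ΔL = -61

From P·MP_L = w with MP_L = 6·L^(-2/3), the labor demand is L(w) = (96/w)^(3/2).
At w = 3.84: L = 125. At w = 6: L = 64.
ΔL = 64 − 125 = -61.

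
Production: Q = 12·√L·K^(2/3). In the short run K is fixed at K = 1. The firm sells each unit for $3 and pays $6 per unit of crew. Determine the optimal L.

L* = 9

With K = 1, MP_L = (1/2)·12·L^(-1/2)·1^(2/3) = 6·L^(-1/2).
Profit maximization for a price taker requires P·MP_L = w: 3·6·L^(-1/2) = 6.
So L^(-1/2) = 1/3, which gives L = 9.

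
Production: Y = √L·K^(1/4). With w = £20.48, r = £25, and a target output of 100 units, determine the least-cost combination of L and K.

Cost minimization requires the marginal rate of technical substitution to equal the input-price ratio: MP_L/MP_K = w/r.
Here MP_L/MP_K = (1/2)·(K/L)/(1/4) = 2·(K/L). Setting this equal to 20.48/25 = 0.8192 gives K = 0.4096L.
Substituting into Y = 100: L^(1/2)·(0.4096L)^(1/4) = 100.
Solving, L = 625 and K = 256.

L* = 625, K* = 256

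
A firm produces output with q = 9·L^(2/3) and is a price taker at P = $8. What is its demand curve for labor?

L(w) = 110592/w³

MP_L = (2/3)·9·L^(-1/3) = 6·L^(-1/3).
Setting P·MP_L = w: 48·L^(-1/3) = w.
Solving for L: L^(-1/3) = w/48, so L = (48/w)^(3).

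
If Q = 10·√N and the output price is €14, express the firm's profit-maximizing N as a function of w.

MP_N = (1/2)·10·N^(-1/2) = 5·N^(-1/2).
Setting P·MP_N = w: 70·N^(-1/2) = w.
Solving for N: N^(-1/2) = w/70, so N = (70/w)^(2).

N(w) = 4900/w²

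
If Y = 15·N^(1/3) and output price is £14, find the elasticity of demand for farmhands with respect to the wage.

ε = -1.5

MP_N = (1/3)·15·N^(-2/3), so P·MP_N = w gives 70·N^(-2/3) = w.
Solving, N(w) = (70/w)^(3/2). This is a constant-elasticity form: N ∝ w^(−3/2), so ε = −3/2.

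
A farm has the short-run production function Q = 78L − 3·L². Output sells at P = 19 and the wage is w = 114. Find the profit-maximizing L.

The marginal product of L is MP_L = 78 − 6L.
A price-taking firm hires until the value of the marginal product equals the wage: P·MP_L = w, so 19·(78 − 6L) = 114.
Then 78 − 6L = 6, giving L = 12.

L* = 12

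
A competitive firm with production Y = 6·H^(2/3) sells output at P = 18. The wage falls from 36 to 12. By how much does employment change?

ΔH = 208

From P·MP_H = w with MP_H = 4·H^(-1/3), the labor demand is H(w) = (72/w)^(3).
At w = 36: H = 8. At w = 12: H = 216.
ΔH = 216 − 8 = 208.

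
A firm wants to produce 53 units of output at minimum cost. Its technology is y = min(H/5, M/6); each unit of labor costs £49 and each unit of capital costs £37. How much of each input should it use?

With a fixed-proportions technology, the cost-minimizing bundle uses no slack in either input: H/5 = M/6 = y.
So H = 5·53 = 265 and M = 6·53 = 318.

H* = 265, M* = 318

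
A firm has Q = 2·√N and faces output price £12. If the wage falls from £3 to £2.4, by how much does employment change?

ΔN = 9

From P·MP_N = w with MP_N = N^(-1/2), the labor demand is N(w) = (12/w)^(2).
At w = 3: N = 16. At w = 2.4: N = 25.
ΔN = 25 − 16 = 9.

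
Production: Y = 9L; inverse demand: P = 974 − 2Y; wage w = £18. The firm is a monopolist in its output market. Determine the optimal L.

L* = 27

Marginal revenue from the inverse demand is MR = 974 − 4Y.
The marginal product is MP_L = 9.
A monopolist hires until marginal revenue product equals the wage: MR·MP_L = w.
(974 − 36L)·9 = 18, so L = 27.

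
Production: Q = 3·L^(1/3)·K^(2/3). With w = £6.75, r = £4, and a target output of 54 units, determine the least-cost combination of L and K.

L* = 8, K* = 27

Cost minimization requires the marginal rate of technical substitution to equal the input-price ratio: MP_L/MP_K = w/r.
Here MP_L/MP_K = (1/3)·(K/L)/(2/3) = 0.5·(K/L). Setting this equal to 6.75/4 = 1.6875 gives K = 3.375L.
Substituting into Q = 54: 3·L^(1/3)·(3.375L)^(2/3) = 54.
Solving, L = 8 and K = 27.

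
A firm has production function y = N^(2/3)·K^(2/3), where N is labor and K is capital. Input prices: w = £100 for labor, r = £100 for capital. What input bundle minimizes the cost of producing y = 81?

N* = 27, K* = 27

Cost minimization requires the marginal rate of technical substitution to equal the input-price ratio: MP_N/MP_K = w/r.
Here MP_N/MP_K = (2/3)·(K/N)/(2/3) = (K/N). Setting this equal to 100/100 = 1 gives K = N.
Substituting into y = 81: N^(2/3)·(N)^(2/3) = 81.
Solving, N = 27 and K = 27.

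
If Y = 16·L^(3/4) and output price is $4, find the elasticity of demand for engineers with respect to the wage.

MP_L = (3/4)·16·L^(-1/4), so P·MP_L = w gives 48·L^(-1/4) = w.
Solving, L(w) = (48/w)^(4). This is a constant-elasticity form: L ∝ w^(−4), so ε = −4.

ε = -4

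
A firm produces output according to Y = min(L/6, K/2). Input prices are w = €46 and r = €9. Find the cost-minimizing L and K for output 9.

With a fixed-proportions technology, the cost-minimizing bundle uses no slack in either input: L/6 = K/2 = Y.
So L = 6·9 = 54 and K = 2·9 = 18.

L* = 54, K* = 18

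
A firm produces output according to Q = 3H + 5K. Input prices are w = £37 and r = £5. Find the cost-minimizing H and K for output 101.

The inputs are perfect substitutes, so the firm uses whichever has the lower cost per unit of output.
Cost per unit of output via H is w/3 = 37/3; via K it is r/5 = 1. K is cheaper.
Producing Q = 101 with K alone: H = 0, K = 20.2.

H* = 0, K* = 20.2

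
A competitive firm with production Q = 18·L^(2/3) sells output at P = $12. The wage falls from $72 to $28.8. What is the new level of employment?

From P·MP_L = w with MP_L = 12·L^(-1/3), the labor demand is L(w) = (144/w)^(3).
At w = 72: L = 8. At w = 28.8: L = 125.

L* = 125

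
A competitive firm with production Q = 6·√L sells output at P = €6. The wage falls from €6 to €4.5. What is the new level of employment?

From P·MP_L = w with MP_L = 3·L^(-1/2), the labor demand is L(w) = (18/w)^(2).
At w = 6: L = 9. At w = 4.5: L = 16.

L* = 16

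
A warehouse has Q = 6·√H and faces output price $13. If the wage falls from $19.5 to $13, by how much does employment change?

ΔH = 5

From P·MP_H = w with MP_H = 3·H^(-1/2), the labor demand is H(w) = (39/w)^(2).
At w = 19.5: H = 4. At w = 13: H = 9.
ΔH = 9 − 4 = 5.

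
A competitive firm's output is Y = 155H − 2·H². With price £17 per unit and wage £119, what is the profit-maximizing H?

The marginal product of H is MP_H = 155 − 4H.
A price-taking firm hires until the value of the marginal product equals the wage: P·MP_H = w, so 17·(155 − 4H) = 119.
Then 155 − 4H = 7, giving H = 37.

H* = 37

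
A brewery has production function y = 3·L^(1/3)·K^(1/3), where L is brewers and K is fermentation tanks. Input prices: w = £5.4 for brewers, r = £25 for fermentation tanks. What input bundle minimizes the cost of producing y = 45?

L* = 125, K* = 27

Cost minimization requires the marginal rate of technical substitution to equal the input-price ratio: MP_L/MP_K = w/r.
Here MP_L/MP_K = (1/3)·(K/L)/(1/3) = (K/L). Setting this equal to 5.4/25 = 0.216 gives K = 0.216L.
Substituting into y = 45: 3·L^(1/3)·(0.216L)^(1/3) = 45.
Solving, L = 125 and K = 27.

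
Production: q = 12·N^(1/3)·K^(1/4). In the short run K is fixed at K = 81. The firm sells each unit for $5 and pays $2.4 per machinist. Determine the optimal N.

N* = 125

With K = 81, MP_N = (1/3)·12·N^(-2/3)·81^(1/4) = 12·N^(-2/3).
Profit maximization for a price taker requires P·MP_N = w: 5·12·N^(-2/3) = 2.4.
So N^(-2/3) = 0.04, which gives N = 125.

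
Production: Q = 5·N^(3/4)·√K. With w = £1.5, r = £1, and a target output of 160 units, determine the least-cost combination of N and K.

N* = 16, K* = 16

Cost minimization requires the marginal rate of technical substitution to equal the input-price ratio: MP_N/MP_K = w/r.
Here MP_N/MP_K = (3/4)·(K/N)/(1/2) = 1.5·(K/N). Setting this equal to 1.5/1 = 1.5 gives K = N.
Substituting into Q = 160: 5·N^(3/4)·(N)^(1/2) = 160.
Solving, N = 16 and K = 16.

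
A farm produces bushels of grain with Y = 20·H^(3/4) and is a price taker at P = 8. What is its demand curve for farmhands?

H(w) = (120/w)^(4)

MP_H = (3/4)·20·H^(-1/4) = 15·H^(-1/4).
Setting P·MP_H = w: 120·H^(-1/4) = w.
Solving for H: H^(-1/4) = w/120, so H = (120/w)^(4).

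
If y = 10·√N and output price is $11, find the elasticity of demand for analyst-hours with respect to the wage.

MP_N = (1/2)·10·N^(-1/2), so P·MP_N = w gives 55·N^(-1/2) = w.
Solving, N(w) = (55/w)^(2). This is a constant-elasticity form: N ∝ w^(−2), so ε = −2.

ε = -2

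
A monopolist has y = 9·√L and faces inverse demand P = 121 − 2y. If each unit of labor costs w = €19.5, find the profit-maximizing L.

Marginal revenue from the inverse demand is MR = 121 − 4y.
The marginal product is MP_L = 4.5·L^(-1/2).
A monopolist hires until marginal revenue product equals the wage: MR·MP_L = w.
At L, y = 9·√L. Substituting and solving: (121 − 36·√L)·4.5·L^(-1/2) = 19.5 gives L = 9.

L* = 9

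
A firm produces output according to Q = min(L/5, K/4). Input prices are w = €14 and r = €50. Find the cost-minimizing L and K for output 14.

With a fixed-proportions technology, the cost-minimizing bundle uses no slack in either input: L/5 = K/4 = Q.
So L = 5·14 = 70 and K = 4·14 = 56.

L* = 70, K* = 56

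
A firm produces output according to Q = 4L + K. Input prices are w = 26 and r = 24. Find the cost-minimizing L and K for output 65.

L* = 16.25, K* = 0

The inputs are perfect substitutes, so the firm uses whichever has the lower cost per unit of output.
Cost per unit of output via L is 6.5; via K it is 24. L is cheaper.
Producing Q = 65 with L alone: L = 16.25, K = 0.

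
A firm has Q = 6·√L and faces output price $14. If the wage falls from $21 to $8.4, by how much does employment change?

ΔL = 21

From P·MP_L = w with MP_L = 3·L^(-1/2), the labor demand is L(w) = (42/w)^(2).
At w = 21: L = 4. At w = 8.4: L = 25.
ΔL = 25 − 4 = 21.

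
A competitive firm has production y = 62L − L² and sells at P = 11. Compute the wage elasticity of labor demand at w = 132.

ε = -0.24

From P·MP_L = w with MP_L = 62 − 2L, labor demand is L(w) = (62 − w/11)/2.
dL/dw = −1/(22) = -1/22.
At w = 132, L = 25, so ε = (dL/dw)·(w/L) = (-1/22)·(132/25) = -0.24.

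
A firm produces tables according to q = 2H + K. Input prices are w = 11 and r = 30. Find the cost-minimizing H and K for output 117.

H* = 58.5, K* = 0

The inputs are perfect substitutes, so the firm uses whichever has the lower cost per unit of output.
Cost per unit of output via H is 5.5; via K it is 30. H is cheaper.
Producing q = 117 with H alone: H = 58.5, K = 0.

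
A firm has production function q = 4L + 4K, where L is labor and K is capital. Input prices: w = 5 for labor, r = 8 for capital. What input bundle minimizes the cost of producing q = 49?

L* = 12.25, K* = 0

The inputs are perfect substitutes, so the firm uses whichever has the lower cost per unit of output.
Cost per unit of output via L is w/4 = 1.25; via K it is r/4 = 2. L is cheaper.
Producing q = 49 with L alone: L = 12.25, K = 0.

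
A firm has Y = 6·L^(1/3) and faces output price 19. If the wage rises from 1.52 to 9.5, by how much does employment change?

ΔL = -117

From P·MP_L = w with MP_L = 2·L^(-2/3), the labor demand is L(w) = (38/w)^(3/2).
At w = 1.52: L = 125. At w = 9.5: L = 8.
ΔL = 8 − 125 = -117.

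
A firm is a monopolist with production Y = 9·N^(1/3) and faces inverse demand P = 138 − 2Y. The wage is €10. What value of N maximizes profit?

Marginal revenue from the inverse demand is MR = 138 − 4Y.
The marginal product is MP_N = 3·N^(-2/3).
A monopolist hires until marginal revenue product equals the wage: MR·MP_N = w.
At N, Y = 9·N^(1/3). Substituting and solving: (138 − 36·N^(1/3))·3·N^(-2/3) = 10 gives N = 27.

N* = 27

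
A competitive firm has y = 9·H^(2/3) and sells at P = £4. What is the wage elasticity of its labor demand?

MP_H = (2/3)·9·H^(-1/3), so P·MP_H = w gives 24·H^(-1/3) = w.
Solving, H(w) = (24/w)^(3). This is a constant-elasticity form: H ∝ w^(−3), so ε = −3.

ε = -3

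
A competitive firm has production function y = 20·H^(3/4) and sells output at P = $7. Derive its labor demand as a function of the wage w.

MP_H = (3/4)·20·H^(-1/4) = 15·H^(-1/4).
Setting P·MP_H = w: 105·H^(-1/4) = w.
Solving for H: H^(-1/4) = w/105, so H = (105/w)^(4).

H(w) = (105/w)^(4)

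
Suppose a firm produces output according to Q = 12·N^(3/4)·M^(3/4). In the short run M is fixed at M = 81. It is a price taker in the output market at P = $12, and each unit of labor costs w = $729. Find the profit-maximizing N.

N* = 256

With M = 81, MP_N = (3/4)·12·N^(-1/4)·81^(3/4) = 243·N^(-1/4).
Profit maximization for a price taker requires P·MP_N = w: 12·243·N^(-1/4) = 729.
So N^(-1/4) = 0.25, which gives N = 256.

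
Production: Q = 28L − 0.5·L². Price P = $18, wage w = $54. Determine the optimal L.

The marginal product of L is MP_L = 28 − L.
A price-taking firm hires until the value of the marginal product equals the wage: P·MP_L = w, so 18·(28 − L) = 54.
Then 28 − L = 3, giving L = 25.

L* = 25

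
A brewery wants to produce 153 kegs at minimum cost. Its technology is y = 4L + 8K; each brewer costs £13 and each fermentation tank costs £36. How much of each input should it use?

L* = 38.25, K* = 0

The inputs are perfect substitutes, so the firm uses whichever has the lower cost per unit of output.
Cost per unit of output via L is w/4 = 3.25; via K it is r/8 = 4.5. L is cheaper.
Producing y = 153 with L alone: L = 38.25, K = 0.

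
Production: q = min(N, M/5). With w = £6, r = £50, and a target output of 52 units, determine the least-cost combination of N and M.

With a fixed-proportions technology, the cost-minimizing bundle uses no slack in either input: N = M/5 = q.
So N = 52 and M = 5·52 = 260.

N* = 52, M* = 260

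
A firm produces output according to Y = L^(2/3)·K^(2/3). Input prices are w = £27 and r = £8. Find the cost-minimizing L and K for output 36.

Cost minimization requires the marginal rate of technical substitution to equal the input-price ratio: MP_L/MP_K = w/r.
Here MP_L/MP_K = (2/3)·(K/L)/(2/3) = (K/L). Setting this equal to 27/8 = 3.375 gives K = 3.375L.
Substituting into Y = 36: L^(2/3)·(3.375L)^(2/3) = 36.
Solving, L = 8 and K = 27.

L* = 8, K* = 27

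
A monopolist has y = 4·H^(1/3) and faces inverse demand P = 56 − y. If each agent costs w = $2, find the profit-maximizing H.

Marginal revenue from the inverse demand is MR = 56 − 2y.
The marginal product is MP_H = (4/3)·H^(-2/3).
A monopolist hires until marginal revenue product equals the wage: MR·MP_H = w.
At H, y = 4·H^(1/3). Substituting and solving: (56 − 8·H^(1/3))·(4/3)·H^(-2/3) = 2 gives H = 64.

H* = 64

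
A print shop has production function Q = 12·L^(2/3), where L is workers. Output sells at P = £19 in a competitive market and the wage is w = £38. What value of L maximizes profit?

L* = 64

MP_L = (2/3)·12·L^(-1/3) = 8·L^(-1/3).
Profit maximization for a price taker requires P·MP_L = w: 19·8·L^(-1/3) = 38.
So L^(-1/3) = 0.25, which gives L = 64.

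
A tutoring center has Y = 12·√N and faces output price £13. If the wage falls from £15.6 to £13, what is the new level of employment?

From P·MP_N = w with MP_N = 6·N^(-1/2), the labor demand is N(w) = (78/w)^(2).
At w = 15.6: N = 25. At w = 13: N = 36.

N* = 36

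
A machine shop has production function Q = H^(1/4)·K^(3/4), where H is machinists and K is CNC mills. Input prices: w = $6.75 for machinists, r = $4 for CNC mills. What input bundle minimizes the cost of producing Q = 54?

H* = 16, K* = 81

Cost minimization requires the marginal rate of technical substitution to equal the input-price ratio: MP_H/MP_K = w/r.
Here MP_H/MP_K = (1/4)·(K/H)/(3/4) = (1/3)·(K/H). Setting this equal to 6.75/4 = 1.6875 gives K = 5.0625H.
Substituting into Q = 54: H^(1/4)·(5.0625H)^(3/4) = 54.
Solving, H = 16 and K = 81.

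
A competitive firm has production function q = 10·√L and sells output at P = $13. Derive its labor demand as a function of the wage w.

MP_L = (1/2)·10·L^(-1/2) = 5·L^(-1/2).
Setting P·MP_L = w: 65·L^(-1/2) = w.
Solving for L: L^(-1/2) = w/65, so L = (65/w)^(2).

L(w) = 4225/w²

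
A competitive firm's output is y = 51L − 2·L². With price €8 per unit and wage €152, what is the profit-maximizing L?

L* = 8

The marginal product of L is MP_L = 51 − 4L.
A price-taking firm hires until the value of the marginal product equals the wage: P·MP_L = w, so 8·(51 − 4L) = 152.
Then 51 − 4L = 19, giving L = 8.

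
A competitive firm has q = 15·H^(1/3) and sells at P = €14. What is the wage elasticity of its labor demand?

ε = -1.5

MP_H = (1/3)·15·H^(-2/3), so P·MP_H = w gives 70·H^(-2/3) = w.
Solving, H(w) = (70/w)^(3/2). This is a constant-elasticity form: H ∝ w^(−3/2), so ε = −3/2.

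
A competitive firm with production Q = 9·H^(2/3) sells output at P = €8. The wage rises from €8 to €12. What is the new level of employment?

From P·MP_H = w with MP_H = 6·H^(-1/3), the labor demand is H(w) = (48/w)^(3).
At w = 8: H = 216. At w = 12: H = 64.

H* = 64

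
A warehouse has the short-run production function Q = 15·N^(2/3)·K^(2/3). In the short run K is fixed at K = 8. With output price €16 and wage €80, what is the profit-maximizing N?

N* = 512

With K = 8, MP_N = (2/3)·15·N^(-1/3)·8^(2/3) = 40·N^(-1/3).
Profit maximization for a price taker requires P·MP_N = w: 16·40·N^(-1/3) = 80.
So N^(-1/3) = 0.125, which gives N = 512.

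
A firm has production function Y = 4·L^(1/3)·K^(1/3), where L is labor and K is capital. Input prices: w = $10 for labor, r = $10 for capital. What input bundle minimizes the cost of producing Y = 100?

Cost minimization requires the marginal rate of technical substitution to equal the input-price ratio: MP_L/MP_K = w/r.
Here MP_L/MP_K = (1/3)·(K/L)/(1/3) = (K/L). Setting this equal to 10/10 = 1 gives K = L.
Substituting into Y = 100: 4·L^(1/3)·(L)^(1/3) = 100.
Solving, L = 125 and K = 125.

L* = 125, K* = 125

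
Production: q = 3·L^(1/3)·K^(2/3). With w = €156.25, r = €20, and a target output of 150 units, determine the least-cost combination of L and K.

L* = 8, K* = 125

Cost minimization requires the marginal rate of technical substitution to equal the input-price ratio: MP_L/MP_K = w/r.
Here MP_L/MP_K = (1/3)·(K/L)/(2/3) = 0.5·(K/L). Setting this equal to 156.25/20 = 7.8125 gives K = 15.625L.
Substituting into q = 150: 3·L^(1/3)·(15.625L)^(2/3) = 150.
Solving, L = 8 and K = 125.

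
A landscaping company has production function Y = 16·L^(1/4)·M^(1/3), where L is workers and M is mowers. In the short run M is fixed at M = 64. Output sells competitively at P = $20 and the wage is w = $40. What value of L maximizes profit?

L* = 16

With M = 64, MP_L = (1/4)·16·L^(-3/4)·64^(1/3) = 16·L^(-3/4).
Profit maximization for a price taker requires P·MP_L = w: 20·16·L^(-3/4) = 40.
So L^(-3/4) = 0.125, which gives L = 16.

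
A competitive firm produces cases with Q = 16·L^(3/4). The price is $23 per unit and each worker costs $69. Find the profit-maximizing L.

L* = 256

MP_L = (3/4)·16·L^(-1/4) = 12·L^(-1/4).
Profit maximization for a price taker requires P·MP_L = w: 23·12·L^(-1/4) = 69.
So L^(-1/4) = 0.25, which gives L = 256.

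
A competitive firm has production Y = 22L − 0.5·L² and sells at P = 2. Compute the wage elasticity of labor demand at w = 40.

From P·MP_L = w with MP_L = 22 − L, labor demand is L(w) = 22 − w/2.
dL/dw = −1/(2) = -0.5.
At w = 40, L = 2, so ε = (dL/dw)·(w/L) = (-0.5)·(40/2) = -10.

ε = -10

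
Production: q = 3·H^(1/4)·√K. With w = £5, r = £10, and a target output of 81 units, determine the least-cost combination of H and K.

H* = 81, K* = 81

Cost minimization requires the marginal rate of technical substitution to equal the input-price ratio: MP_H/MP_K = w/r.
Here MP_H/MP_K = (1/4)·(K/H)/(1/2) = 0.5·(K/H). Setting this equal to 5/10 = 0.5 gives K = H.
Substituting into q = 81: 3·H^(1/4)·(H)^(1/2) = 81.
Solving, H = 81 and K = 81.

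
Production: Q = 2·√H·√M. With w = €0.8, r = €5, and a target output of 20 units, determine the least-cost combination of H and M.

Cost minimization requires the marginal rate of technical substitution to equal the input-price ratio: MP_H/MP_M = w/r.
Here MP_H/MP_M = (1/2)·(M/H)/(1/2) = (M/H). Setting this equal to 0.8/5 = 0.16 gives M = 0.16H.
Substituting into Q = 20: 2·H^(1/2)·(0.16H)^(1/2) = 20.
Solving, H = 25 and M = 4.

H* = 25, M* = 4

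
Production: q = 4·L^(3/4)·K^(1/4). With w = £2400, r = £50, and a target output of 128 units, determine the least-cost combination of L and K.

Cost minimization requires the marginal rate of technical substitution to equal the input-price ratio: MP_L/MP_K = w/r.
Here MP_L/MP_K = (3/4)·(K/L)/(1/4) = 3·(K/L). Setting this equal to 2400/50 = 48 gives K = 16L.
Substituting into q = 128: 4·L^(3/4)·(16L)^(1/4) = 128.
Solving, L = 16 and K = 256.

L* = 16, K* = 256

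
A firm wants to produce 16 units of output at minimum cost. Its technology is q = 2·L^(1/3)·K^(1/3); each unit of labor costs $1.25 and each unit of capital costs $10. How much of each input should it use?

Cost minimization requires the marginal rate of technical substitution to equal the input-price ratio: MP_L/MP_K = w/r.
Here MP_L/MP_K = (1/3)·(K/L)/(1/3) = (K/L). Setting this equal to 1.25/10 = 0.125 gives K = 0.125L.
Substituting into q = 16: 2·L^(1/3)·(0.125L)^(1/3) = 16.
Solving, L = 64 and K = 8.

L* = 64, K* = 8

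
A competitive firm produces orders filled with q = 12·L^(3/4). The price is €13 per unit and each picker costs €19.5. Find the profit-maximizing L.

MP_L = (3/4)·12·L^(-1/4) = 9·L^(-1/4).
Profit maximization for a price taker requires P·MP_L = w: 13·9·L^(-1/4) = 19.5.
So L^(-1/4) = 1/6, which gives L = 1296.

L* = 1296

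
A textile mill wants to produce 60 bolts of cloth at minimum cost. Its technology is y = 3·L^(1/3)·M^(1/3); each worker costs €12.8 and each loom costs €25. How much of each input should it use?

L* = 125, M* = 64

Cost minimization requires the marginal rate of technical substitution to equal the input-price ratio: MP_L/MP_M = w/r.
Here MP_L/MP_M = (1/3)·(M/L)/(1/3) = (M/L). Setting this equal to 12.8/25 = 0.512 gives M = 0.512L.
Substituting into y = 60: 3·L^(1/3)·(0.512L)^(1/3) = 60.
Solving, L = 125 and M = 64.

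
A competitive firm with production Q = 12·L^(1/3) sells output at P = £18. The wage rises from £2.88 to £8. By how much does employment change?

ΔL = -98

From P·MP_L = w with MP_L = 4·L^(-2/3), the labor demand is L(w) = (72/w)^(3/2).
At w = 2.88: L = 125. At w = 8: L = 27.
ΔL = 27 − 125 = -98.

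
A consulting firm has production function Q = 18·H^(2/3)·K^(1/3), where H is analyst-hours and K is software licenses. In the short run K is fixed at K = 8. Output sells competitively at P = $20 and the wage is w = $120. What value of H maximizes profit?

H* = 64

With K = 8, MP_H = (2/3)·18·H^(-1/3)·8^(1/3) = 24·H^(-1/3).
Profit maximization for a price taker requires P·MP_H = w: 20·24·H^(-1/3) = 120.
So H^(-1/3) = 0.25, which gives H = 64.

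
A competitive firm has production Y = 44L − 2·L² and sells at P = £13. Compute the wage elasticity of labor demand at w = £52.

ε = -0.1

From P·MP_L = w with MP_L = 44 − 4L, labor demand is L(w) = (44 − w/13)/4.
dL/dw = −1/(52) = -1/52.
At w = 52, L = 10, so ε = (dL/dw)·(w/L) = (-1/52)·(52/10) = -0.1.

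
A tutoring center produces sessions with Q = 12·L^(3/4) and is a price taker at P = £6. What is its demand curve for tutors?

MP_L = (3/4)·12·L^(-1/4) = 9·L^(-1/4).
Setting P·MP_L = w: 54·L^(-1/4) = w.
Solving for L: L^(-1/4) = w/54, so L = (54/w)^(4).

L(w) = 8503056/w^(4)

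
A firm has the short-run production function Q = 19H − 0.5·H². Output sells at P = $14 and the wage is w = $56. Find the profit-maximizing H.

H* = 15

The marginal product of H is MP_H = 19 − H.
A price-taking firm hires until the value of the marginal product equals the wage: P·MP_H = w, so 14·(19 − H) = 56.
Then 19 − H = 4, giving H = 15.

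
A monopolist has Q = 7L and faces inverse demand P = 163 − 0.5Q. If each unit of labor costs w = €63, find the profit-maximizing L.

L* = 22

Marginal revenue from the inverse demand is MR = 163 − Q.
The marginal product is MP_L = 7.
A monopolist hires until marginal revenue product equals the wage: MR·MP_L = w.
(163 − 7L)·7 = 63, so L = 22.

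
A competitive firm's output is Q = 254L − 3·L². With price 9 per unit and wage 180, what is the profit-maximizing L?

The marginal product of L is MP_L = 254 − 6L.
A price-taking firm hires until the value of the marginal product equals the wage: P·MP_L = w, so 9·(254 − 6L) = 180.
Then 254 − 6L = 20, giving L = 39.

L* = 39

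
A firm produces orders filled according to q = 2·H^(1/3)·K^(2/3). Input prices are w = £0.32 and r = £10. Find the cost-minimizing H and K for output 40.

H* = 125, K* = 8

Cost minimization requires the marginal rate of technical substitution to equal the input-price ratio: MP_H/MP_K = w/r.
Here MP_H/MP_K = (1/3)·(K/H)/(2/3) = 0.5·(K/H). Setting this equal to 0.32/10 = 0.032 gives K = 0.064H.
Substituting into q = 40: 2·H^(1/3)·(0.064H)^(2/3) = 40.
Solving, H = 125 and K = 8.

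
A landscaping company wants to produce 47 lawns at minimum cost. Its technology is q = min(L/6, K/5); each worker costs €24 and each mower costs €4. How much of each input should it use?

With a fixed-proportions technology, the cost-minimizing bundle uses no slack in either input: L/6 = K/5 = q.
So L = 6·47 = 282 and K = 5·47 = 235.

L* = 282, K* = 235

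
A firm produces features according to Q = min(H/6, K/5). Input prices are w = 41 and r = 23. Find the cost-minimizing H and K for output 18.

With a fixed-proportions technology, the cost-minimizing bundle uses no slack in either input: H/6 = K/5 = Q.
So H = 6·18 = 108 and K = 5·18 = 90.

H* = 108, K* = 90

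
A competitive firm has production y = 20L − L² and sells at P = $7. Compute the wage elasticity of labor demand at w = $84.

ε = -1.5

From P·MP_L = w with MP_L = 20 − 2L, labor demand is L(w) = (20 − w/7)/2.
dL/dw = −1/(14) = -1/14.
At w = 84, L = 4, so ε = (dL/dw)·(w/L) = (-1/14)·(84/4) = -1.5.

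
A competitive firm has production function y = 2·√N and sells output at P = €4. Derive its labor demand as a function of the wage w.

N(w) = 16/w²

MP_N = (1/2)·2·N^(-1/2) = N^(-1/2).
Setting P·MP_N = w: 4·N^(-1/2) = w.
Solving for N: N^(-1/2) = w/4, so N = (4/w)^(2).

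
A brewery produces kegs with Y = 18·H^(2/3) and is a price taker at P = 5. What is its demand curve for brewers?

H(w) = 216000/w³

MP_H = (2/3)·18·H^(-1/3) = 12·H^(-1/3).
Setting P·MP_H = w: 60·H^(-1/3) = w.
Solving for H: H^(-1/3) = w/60, so H = (60/w)^(3).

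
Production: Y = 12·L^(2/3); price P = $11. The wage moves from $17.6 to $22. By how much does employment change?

From P·MP_L = w with MP_L = 8·L^(-1/3), the labor demand is L(w) = (88/w)^(3).
At w = 17.6: L = 125. At w = 22: L = 64.
ΔL = 64 − 125 = -61.

ΔL = -61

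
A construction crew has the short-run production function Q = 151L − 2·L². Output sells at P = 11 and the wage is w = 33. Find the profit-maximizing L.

The marginal product of L is MP_L = 151 − 4L.
A price-taking firm hires until the value of the marginal product equals the wage: P·MP_L = w, so 11·(151 − 4L) = 33.
Then 151 − 4L = 3, giving L = 37.

L* = 37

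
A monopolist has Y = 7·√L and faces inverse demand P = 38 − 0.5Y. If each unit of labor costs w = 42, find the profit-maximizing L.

L* = 4

Marginal revenue from the inverse demand is MR = 38 − Y.
The marginal product is MP_L = 3.5·L^(-1/2).
A monopolist hires until marginal revenue product equals the wage: MR·MP_L = w.
At L, Y = 7·√L. Substituting and solving: (38 − 7·√L)·3.5·L^(-1/2) = 42 gives L = 4.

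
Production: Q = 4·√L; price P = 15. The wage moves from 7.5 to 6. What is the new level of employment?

From P·MP_L = w with MP_L = 2·L^(-1/2), the labor demand is L(w) = (30/w)^(2).
At w = 7.5: L = 16. At w = 6: L = 25.

L* = 25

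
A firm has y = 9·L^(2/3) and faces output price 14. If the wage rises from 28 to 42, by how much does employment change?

ΔL = -19

From P·MP_L = w with MP_L = 6·L^(-1/3), the labor demand is L(w) = (84/w)^(3).
At w = 28: L = 27. At w = 42: L = 8.
ΔL = 8 − 27 = -19.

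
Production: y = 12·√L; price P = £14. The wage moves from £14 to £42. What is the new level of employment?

From P·MP_L = w with MP_L = 6·L^(-1/2), the labor demand is L(w) = (84/w)^(2).
At w = 14: L = 36. At w = 42: L = 4.

L* = 4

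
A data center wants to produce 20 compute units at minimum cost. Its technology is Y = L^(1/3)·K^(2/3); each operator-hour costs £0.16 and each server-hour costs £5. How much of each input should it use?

Cost minimization requires the marginal rate of technical substitution to equal the input-price ratio: MP_L/MP_K = w/r.
Here MP_L/MP_K = (1/3)·(K/L)/(2/3) = 0.5·(K/L). Setting this equal to 0.16/5 = 0.032 gives K = 0.064L.
Substituting into Y = 20: L^(1/3)·(0.064L)^(2/3) = 20.
Solving, L = 125 and K = 8.

L* = 125, K* = 8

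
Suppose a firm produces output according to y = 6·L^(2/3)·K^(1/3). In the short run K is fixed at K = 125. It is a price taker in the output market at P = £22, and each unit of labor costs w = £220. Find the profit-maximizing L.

L* = 8

With K = 125, MP_L = (2/3)·6·L^(-1/3)·125^(1/3) = 20·L^(-1/3).
Profit maximization for a price taker requires P·MP_L = w: 22·20·L^(-1/3) = 220.
So L^(-1/3) = 0.5, which gives L = 8.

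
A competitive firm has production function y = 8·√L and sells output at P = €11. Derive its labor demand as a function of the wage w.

L(w) = 1936/w²

MP_L = (1/2)·8·L^(-1/2) = 4·L^(-1/2).
Setting P·MP_L = w: 44·L^(-1/2) = w.
Solving for L: L^(-1/2) = w/44, so L = (44/w)^(2).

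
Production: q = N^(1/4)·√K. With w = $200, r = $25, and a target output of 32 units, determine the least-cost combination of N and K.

N* = 16, K* = 256

Cost minimization requires the marginal rate of technical substitution to equal the input-price ratio: MP_N/MP_K = w/r.
Here MP_N/MP_K = (1/4)·(K/N)/(1/2) = 0.5·(K/N). Setting this equal to 200/25 = 8 gives K = 16N.
Substituting into q = 32: N^(1/4)·(16N)^(1/2) = 32.
Solving, N = 16 and K = 256.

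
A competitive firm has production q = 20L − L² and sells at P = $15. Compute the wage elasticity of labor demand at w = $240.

ε = -4

From P·MP_L = w with MP_L = 20 − 2L, labor demand is L(w) = (20 − w/15)/2.
dL/dw = −1/(30) = -1/30.
At w = 240, L = 2, so ε = (dL/dw)·(w/L) = (-1/30)·(240/2) = -4.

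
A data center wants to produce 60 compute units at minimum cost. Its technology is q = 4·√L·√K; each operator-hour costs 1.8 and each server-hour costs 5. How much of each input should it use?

Cost minimization requires the marginal rate of technical substitution to equal the input-price ratio: MP_L/MP_K = w/r.
Here MP_L/MP_K = (1/2)·(K/L)/(1/2) = (K/L). Setting this equal to 1.8/5 = 0.36 gives K = 0.36L.
Substituting into q = 60: 4·L^(1/2)·(0.36L)^(1/2) = 60.
Solving, L = 25 and K = 9.

L* = 25, K* = 9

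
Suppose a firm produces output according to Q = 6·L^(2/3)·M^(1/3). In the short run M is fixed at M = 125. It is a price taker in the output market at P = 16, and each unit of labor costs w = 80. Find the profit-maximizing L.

L* = 64

With M = 125, MP_L = (2/3)·6·L^(-1/3)·125^(1/3) = 20·L^(-1/3).
Profit maximization for a price taker requires P·MP_L = w: 16·20·L^(-1/3) = 80.
So L^(-1/3) = 0.25, which gives L = 64.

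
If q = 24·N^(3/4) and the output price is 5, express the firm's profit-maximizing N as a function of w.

MP_N = (3/4)·24·N^(-1/4) = 18·N^(-1/4).
Setting P·MP_N = w: 90·N^(-1/4) = w.
Solving for N: N^(-1/4) = w/90, so N = (90/w)^(4).

N(w) = (90/w)^(4)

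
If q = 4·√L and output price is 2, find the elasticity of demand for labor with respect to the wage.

ε = -2

MP_L = (1/2)·4·L^(-1/2), so P·MP_L = w gives 4·L^(-1/2) = w.
Solving, L(w) = (4/w)^(2). This is a constant-elasticity form: L ∝ w^(−2), so ε = −2.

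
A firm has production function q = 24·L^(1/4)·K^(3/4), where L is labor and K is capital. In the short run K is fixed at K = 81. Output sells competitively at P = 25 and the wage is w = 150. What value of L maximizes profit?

L* = 81

With K = 81, MP_L = (1/4)·24·L^(-3/4)·81^(3/4) = 162·L^(-3/4).
Profit maximization for a price taker requires P·MP_L = w: 25·162·L^(-3/4) = 150.
So L^(-3/4) = 1/27, which gives L = 81.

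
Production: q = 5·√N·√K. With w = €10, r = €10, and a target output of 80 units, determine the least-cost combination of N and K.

Cost minimization requires the marginal rate of technical substitution to equal the input-price ratio: MP_N/MP_K = w/r.
Here MP_N/MP_K = (1/2)·(K/N)/(1/2) = (K/N). Setting this equal to 10/10 = 1 gives K = N.
Substituting into q = 80: 5·N^(1/2)·(N)^(1/2) = 80.
Solving, N = 16 and K = 16.

N* = 16, K* = 16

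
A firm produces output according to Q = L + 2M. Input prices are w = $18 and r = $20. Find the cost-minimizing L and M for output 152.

L* = 0, M* = 76

The inputs are perfect substitutes, so the firm uses whichever has the lower cost per unit of output.
Cost per unit of output via L is 18; via M it is 10. M is cheaper.
Producing Q = 152 with M alone: L = 0, M = 76.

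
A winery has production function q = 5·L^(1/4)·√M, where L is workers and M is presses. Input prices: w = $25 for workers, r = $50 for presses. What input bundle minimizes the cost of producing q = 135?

L* = 81, M* = 81

Cost minimization requires the marginal rate of technical substitution to equal the input-price ratio: MP_L/MP_M = w/r.
Here MP_L/MP_M = (1/4)·(M/L)/(1/2) = 0.5·(M/L). Setting this equal to 25/50 = 0.5 gives M = L.
Substituting into q = 135: 5·L^(1/4)·(L)^(1/2) = 135.
Solving, L = 81 and M = 81.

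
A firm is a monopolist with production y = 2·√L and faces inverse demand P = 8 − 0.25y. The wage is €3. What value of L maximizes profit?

L* = 4

Marginal revenue from the inverse demand is MR = 8 − 0.5y.
The marginal product is MP_L = L^(-1/2).
A monopolist hires until marginal revenue product equals the wage: MR·MP_L = w.
At L, y = 2·√L. Substituting and solving: (8 − √L)·L^(-1/2) = 3 gives L = 4.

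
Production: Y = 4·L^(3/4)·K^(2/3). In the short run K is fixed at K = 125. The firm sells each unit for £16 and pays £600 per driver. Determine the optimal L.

With K = 125, MP_L = (3/4)·4·L^(-1/4)·125^(2/3) = 75·L^(-1/4).
Profit maximization for a price taker requires P·MP_L = w: 16·75·L^(-1/4) = 600.
So L^(-1/4) = 0.5, which gives L = 16.

L* = 16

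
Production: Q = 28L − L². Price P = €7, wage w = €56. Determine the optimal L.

The marginal product of L is MP_L = 28 − 2L.
A price-taking firm hires until the value of the marginal product equals the wage: P·MP_L = w, so 7·(28 − 2L) = 56.
Then 28 − 2L = 8, giving L = 10.

L* = 10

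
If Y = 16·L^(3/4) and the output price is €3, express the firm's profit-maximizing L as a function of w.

MP_L = (3/4)·16·L^(-1/4) = 12·L^(-1/4).
Setting P·MP_L = w: 36·L^(-1/4) = w.
Solving for L: L^(-1/4) = w/36, so L = (36/w)^(4).

L(w) = 1679616/w^(4)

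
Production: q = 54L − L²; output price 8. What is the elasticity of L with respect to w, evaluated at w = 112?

From P·MP_L = w with MP_L = 54 − 2L, labor demand is L(w) = (54 − w/8)/2.
dL/dw = −1/(16) = -0.0625.
At w = 112, L = 20, so ε = (dL/dw)·(w/L) = (-0.0625)·(112/20) = -0.35.

ε = -0.35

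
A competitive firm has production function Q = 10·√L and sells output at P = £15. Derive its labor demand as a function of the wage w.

MP_L = (1/2)·10·L^(-1/2) = 5·L^(-1/2).
Setting P·MP_L = w: 75·L^(-1/2) = w.
Solving for L: L^(-1/2) = w/75, so L = (75/w)^(2).

L(w) = 5625/w²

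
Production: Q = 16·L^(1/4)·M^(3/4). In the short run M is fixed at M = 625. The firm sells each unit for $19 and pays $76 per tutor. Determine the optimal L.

With M = 625, MP_L = (1/4)·16·L^(-3/4)·625^(3/4) = 500·L^(-3/4).
Profit maximization for a price taker requires P·MP_L = w: 19·500·L^(-3/4) = 76.
So L^(-3/4) = 0.008, which gives L = 625.

L* = 625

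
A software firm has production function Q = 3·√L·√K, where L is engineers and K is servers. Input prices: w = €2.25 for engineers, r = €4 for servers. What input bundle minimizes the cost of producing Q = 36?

L* = 16, K* = 9

Cost minimization requires the marginal rate of technical substitution to equal the input-price ratio: MP_L/MP_K = w/r.
Here MP_L/MP_K = (1/2)·(K/L)/(1/2) = (K/L). Setting this equal to 2.25/4 = 0.5625 gives K = 0.5625L.
Substituting into Q = 36: 3·L^(1/2)·(0.5625L)^(1/2) = 36.
Solving, L = 16 and K = 9.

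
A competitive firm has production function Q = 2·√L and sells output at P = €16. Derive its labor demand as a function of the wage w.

L(w) = 256/w²

MP_L = (1/2)·2·L^(-1/2) = L^(-1/2).
Setting P·MP_L = w: 16·L^(-1/2) = w.
Solving for L: L^(-1/2) = w/16, so L = (16/w)^(2).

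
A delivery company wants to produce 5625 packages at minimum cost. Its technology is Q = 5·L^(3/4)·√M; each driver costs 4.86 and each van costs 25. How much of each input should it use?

L* = 625, M* = 81

Cost minimization requires the marginal rate of technical substitution to equal the input-price ratio: MP_L/MP_M = w/r.
Here MP_L/MP_M = (3/4)·(M/L)/(1/2) = 1.5·(M/L). Setting this equal to 4.86/25 = 0.1944 gives M = 0.1296L.
Substituting into Q = 5625: 5·L^(3/4)·(0.1296L)^(1/2) = 5625.
Solving, L = 625 and M = 81.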